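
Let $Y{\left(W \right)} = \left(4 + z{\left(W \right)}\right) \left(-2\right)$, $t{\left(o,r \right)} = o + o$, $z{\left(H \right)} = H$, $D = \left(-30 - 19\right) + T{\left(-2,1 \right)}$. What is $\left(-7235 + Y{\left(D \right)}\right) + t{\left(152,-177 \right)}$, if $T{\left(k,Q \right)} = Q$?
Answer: $-6843$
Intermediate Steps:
$D = -48$ ($D = \left(-30 - 19\right) + 1 = -49 + 1 = -48$)
$t{\left(o,r \right)} = 2 o$
$Y{\left(W \right)} = -8 - 2 W$ ($Y{\left(W \right)} = \left(4 + W\right) \left(-2\right) = -8 - 2 W$)
$\left(-7235 + Y{\left(D \right)}\right) + t{\left(152,-177 \right)} = \left(-7235 - -88\right) + 2 \cdot 152 = \left(-7235 + \left(-8 + 96\right)\right) + 304 = \left(-7235 + 88\right) + 304 = -7147 + 304 = -6843$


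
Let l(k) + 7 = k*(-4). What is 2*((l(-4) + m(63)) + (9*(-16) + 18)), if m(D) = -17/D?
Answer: -14776/63 ≈ -234.54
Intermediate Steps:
l(k) = -7 - 4*k (l(k) = -7 + k*(-4) = -7 - 4*k)
2*((l(-4) + m(63)) + (9*(-16) + 18)) = 2*(((-7 - 4*(-4)) - 17/63) + (9*(-16) + 18)) = 2*(((-7 + 16) - 17*1/63) + (-144 + 18)) = 2*((9 - 17/63) - 126) = 2*(550/63 - 126) = 2*(-7388/63) = -14776/63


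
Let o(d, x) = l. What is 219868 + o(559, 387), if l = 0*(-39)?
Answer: 219868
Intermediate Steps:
l = 0
o(d, x) = 0
219868 + o(559, 387) = 219868 + 0 = 219868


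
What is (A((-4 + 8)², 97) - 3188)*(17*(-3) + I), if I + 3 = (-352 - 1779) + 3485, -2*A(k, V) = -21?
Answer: -4130750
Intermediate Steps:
A(k, V) = 21/2 (A(k, V) = -½*(-21) = 21/2)
I = 1351 (I = -3 + ((-352 - 1779) + 3485) = -3 + (-2131 + 3485) = -3 + 1354 = 1351)
(A((-4 + 8)², 97) - 3188)*(17*(-3) + I) = (21/2 - 3188)*(17*(-3) + 1351) = -6355*(-51 + 1351)/2 = -6355/2*1300 = -4130750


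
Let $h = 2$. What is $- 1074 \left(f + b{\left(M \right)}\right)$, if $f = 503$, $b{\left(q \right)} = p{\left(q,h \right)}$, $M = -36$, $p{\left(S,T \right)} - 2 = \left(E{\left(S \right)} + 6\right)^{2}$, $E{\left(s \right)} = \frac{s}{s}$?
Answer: $-594996$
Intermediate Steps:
$E{\left(s \right)} = 1$
$p{\left(S,T \right)} = 51$ ($p{\left(S,T \right)} = 2 + \left(1 + 6\right)^{2} = 2 + 7^{2} = 2 + 49 = 51$)
$b{\left(q \right)} = 51$
$- 1074 \left(f + b{\left(M \right)}\right) = - 1074 \left(503 + 51\right) = \left(-1074\right) 554 = -594996$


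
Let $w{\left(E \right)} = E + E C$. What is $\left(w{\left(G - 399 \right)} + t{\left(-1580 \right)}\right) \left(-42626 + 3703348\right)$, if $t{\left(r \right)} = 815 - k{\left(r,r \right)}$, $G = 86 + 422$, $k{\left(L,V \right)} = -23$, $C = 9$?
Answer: $7057872016$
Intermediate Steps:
$G = 508$
$t{\left(r \right)} = 838$ ($t{\left(r \right)} = 815 - -23 = 815 + 23 = 838$)
$w{\left(E \right)} = 10 E$ ($w{\left(E \right)} = E + E 9 = E + 9 E = 10 E$)
$\left(w{\left(G - 399 \right)} + t{\left(-1580 \right)}\right) \left(-42626 + 3703348\right) = \left(10 \left(508 - 399\right) + 838\right) \left(-42626 + 3703348\right) = \left(10 \left(508 - 399\right) + 838\right) 3660722 = \left(10 \cdot 109 + 838\right) 3660722 = \left(1090 + 838\right) 3660722 = 1928 \cdot 3660722 = 7057872016$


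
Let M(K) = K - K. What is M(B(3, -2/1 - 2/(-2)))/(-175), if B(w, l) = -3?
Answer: 0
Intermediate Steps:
M(K) = 0
M(B(3, -2/1 - 2/(-2)))/(-175) = 0/(-175) = 0*(-1/175) = 0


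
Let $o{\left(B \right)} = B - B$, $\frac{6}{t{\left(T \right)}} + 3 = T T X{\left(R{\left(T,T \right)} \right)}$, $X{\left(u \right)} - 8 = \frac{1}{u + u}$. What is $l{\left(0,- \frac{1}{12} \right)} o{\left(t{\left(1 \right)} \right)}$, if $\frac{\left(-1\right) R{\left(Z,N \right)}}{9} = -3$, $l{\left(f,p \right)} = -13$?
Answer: $0$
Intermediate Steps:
$R{\left(Z,N \right)} = 27$ ($R{\left(Z,N \right)} = \left(-9\right) \left(-3\right) = 27$)
$X{\left(u \right)} = 8 + \frac{1}{2 u}$ ($X{\left(u \right)} = 8 + \frac{1}{u + u} = 8 + \frac{1}{2 u}$)
$t{\left(T \right)} = \frac{6}{-3 + \frac{433 T^{2}}{54}}$ ($t{\left(T \right)} = \frac{6}{-3 + T T \left(8 + \frac{1}{2 \cdot 27}\right)} = \frac{6}{-3 + T^{2} \left(8 + \frac{1}{2} \cdot \frac{1}{27}\right)} = \frac{6}{-3 + T^{2} \left(8 + \frac{1}{54}\right)} = \frac{6}{-3 + T^{2} \cdot \frac{433}{54}} = \frac{6}{-3 + \frac{433 T^{2}}{54}}$)
$o{\left(B \right)} = 0$
$l{\left(0,- \frac{1}{12} \right)} o{\left(t{\left(1 \right)} \right)} = \left(-13\right) 0 = 0$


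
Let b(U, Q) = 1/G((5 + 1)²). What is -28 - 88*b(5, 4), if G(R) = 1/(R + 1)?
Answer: -3284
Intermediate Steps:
G(R) = 1/(1 + R)
b(U, Q) = 37 (b(U, Q) = 1/(1/(1 + (5 + 1)²)) = 1/(1/(1 + 6²)) = 1/(1/(1 + 36)) = 1/(1/37) = 37)
-28 - 88*b(5, 4) = -28 - 88*37 = -28 - 3256 = -3284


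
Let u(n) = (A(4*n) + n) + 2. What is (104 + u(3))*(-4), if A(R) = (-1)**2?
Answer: -440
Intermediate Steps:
A(R) = 1
u(n) = 3 + n (u(n) = (1 + n) + 2 = 3 + n)
(104 + u(3))*(-4) = (104 + (3 + 3))*(-4) = (104 + 6)*(-4) = 110*(-4) = -440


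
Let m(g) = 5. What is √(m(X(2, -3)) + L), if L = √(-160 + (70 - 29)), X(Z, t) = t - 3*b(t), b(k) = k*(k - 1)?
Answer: √(5 + I*√119) ≈ 2.9155 + 1.8708*I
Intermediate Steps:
b(k) = k*(-1 + k)
X(Z, t) = t - 3*t*(-1 + t)
L = I*√119 (L = √(-160 + 41) = √(-119) = I*√119 ≈ 10.909*I)
√(m(X(2, -3)) + L) = √(5 + I*√119)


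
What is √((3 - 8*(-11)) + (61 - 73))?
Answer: √79 ≈ 8.8882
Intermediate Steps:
√((3 - 8*(-11)) + (61 - 73)) = √((3 + 88) - 12) = √(91 - 12) = √79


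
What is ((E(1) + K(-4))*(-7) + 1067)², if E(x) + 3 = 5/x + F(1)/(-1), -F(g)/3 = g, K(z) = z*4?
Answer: 1308736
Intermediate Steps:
K(z) = 4*z
F(g) = -3*g
E(x) = 5/x (E(x) = -3 + (5/x - 3*1/(-1)) = -3 + (5/x - 3*(-1)) = -3 + (5/x + 3) = -3 + (3 + 5/x) = 5/x)
((E(1) + K(-4))*(-7) + 1067)² = ((5/1 + 4*(-4))*(-7) + 1067)² = ((5*1 - 16)*(-7) + 1067)² = ((5 - 16)*(-7) + 1067)² = (-11*(-7) + 1067)² = (77 + 1067)² = 1144² = 1308736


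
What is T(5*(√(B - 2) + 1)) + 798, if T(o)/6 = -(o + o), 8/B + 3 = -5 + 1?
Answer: 738 - 60*I*√154/7 ≈ 738.0 - 106.37*I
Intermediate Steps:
B = -8/7 (B = 8/(-3 + (-5 + 1)) = 8/(-3 - 4) = 8/(-7) = 8*(-⅐) = -8/7 ≈ -1.1429)
T(o) = -12*o (T(o) = 6*(-(o + o)) = 6*(-2*o) = -12*o)
T(5*(√(B - 2) + 1)) + 798 = -60*(√(-8/7 - 2) + 1) + 798 = -60*(√(-22/7) + 1) + 798 = -60*(I*√154/7 + 1) + 798 = -60*(1 + I*√154/7) + 798 = -12*(5 + 5*I*√154/7) + 798 = (-60 - 60*I*√154/7) + 798 = 738 - 60*I*√154/7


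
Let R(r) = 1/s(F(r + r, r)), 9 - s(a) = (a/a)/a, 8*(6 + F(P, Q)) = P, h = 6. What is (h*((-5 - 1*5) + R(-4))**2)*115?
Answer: 138237705/2048 ≈ 67499.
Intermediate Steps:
F(P, Q) = -6 + P/8
s(a) = 9 - 1/a (s(a) = 9 - a/a/a = 9 - 1/a)
R(r) = 1/(9 - 1/(-6 + r/4)) (R(r) = 1/(9 - 1/(-6 + (r + r)/8)) = 1/(9 - 1/(-6 + (2*r)/8)) = 1/(9 - 1/(-6 + r/4)))
(h*((-5 - 1*5) + R(-4))**2)*115 = (6*((-5 - 1*5) + (-24 - 4)/(-220 + 9*(-4)))**2)*115 = (6*((-5 - 5) - 28/(-220 - 36))**2)*115 = (6*(-10 - 28/(-256))**2)*115 = (6*(-10 - 1/256*(-28))**2)*115 = (6*(-10 + 7/64)**2)*115 = (6*(-633/64)**2)*115 = (6*(400689/4096))*115 = (1202067/2048)*115 = 138237705/2048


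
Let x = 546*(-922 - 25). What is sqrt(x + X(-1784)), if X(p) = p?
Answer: I*sqrt(518846) ≈ 720.31*I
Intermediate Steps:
x = -517062 (x = 546*(-947) = -517062)
sqrt(x + X(-1784)) = sqrt(-517062 - 1784) = sqrt(-518846) = I*sqrt(518846)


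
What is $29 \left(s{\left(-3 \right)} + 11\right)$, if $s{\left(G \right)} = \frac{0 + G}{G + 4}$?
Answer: $232$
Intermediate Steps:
$s{\left(G \right)} = \frac{G}{4 + G}$
$29 \left(s{\left(-3 \right)} + 11\right) = 29 \left(- \frac{3}{4 - 3} + 11\right) = 29 \left(- \frac{3}{1} + 11\right) = 29 \left(\left(-3\right) 1 + 11\right) = 29 \left(-3 + 11\right) = 29 \cdot 8 = 232$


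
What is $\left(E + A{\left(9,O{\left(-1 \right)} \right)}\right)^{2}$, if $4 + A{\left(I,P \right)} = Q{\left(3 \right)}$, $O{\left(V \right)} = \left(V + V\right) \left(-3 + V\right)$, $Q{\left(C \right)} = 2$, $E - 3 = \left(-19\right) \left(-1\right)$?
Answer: $400$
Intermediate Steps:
$E = 22$ ($E = 3 - -19 = 3 + 19 = 22$)
$O{\left(V \right)} = 2 V \left(-3 + V\right)$
$A{\left(I,P \right)} = -2$ ($A{\left(I,P \right)} = -4 + 2 = -2$)
$\left(E + A{\left(9,O{\left(-1 \right)} \right)}\right)^{2} = \left(22 - 2\right)^{2} = 20^{2} = 400$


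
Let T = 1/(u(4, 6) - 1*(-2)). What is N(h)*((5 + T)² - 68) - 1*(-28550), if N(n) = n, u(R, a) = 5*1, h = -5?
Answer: 1409130/49 ≈ 28758.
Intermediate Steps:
u(R, a) = 5
T = ⅐ (T = 1/(5 - 1*(-2)) = 1/(5 + 2) = 1/7 = ⅐ ≈ 0.14286)
N(h)*((5 + T)² - 68) - 1*(-28550) = -5*((5 + ⅐)² - 68) - 1*(-28550) = -5*((36/7)² - 68) + 28550 = -5*(1296/49 - 68) + 28550 = -5*(-2036/49) + 28550 = 10180/49 + 28550 = 1409130/49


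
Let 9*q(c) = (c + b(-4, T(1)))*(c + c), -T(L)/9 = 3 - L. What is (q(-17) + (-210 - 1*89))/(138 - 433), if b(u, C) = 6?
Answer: 2317/2655 ≈ 0.87269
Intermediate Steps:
T(L) = -27 + 9*L (T(L) = -9*(3 - L) = -27 + 9*L)
q(c) = 2*c*(6 + c)/9 (q(c) = ((c + 6)*(c + c))/9 = ((6 + c)*(2*c))/9 = (2*c*(6 + c))/9 = 2*c*(6 + c)/9)
(q(-17) + (-210 - 1*89))/(138 - 433) = ((2/9)*(-17)*(6 - 17) + (-210 - 1*89))/(138 - 433) = ((2/9)*(-17)*(-11) + (-210 - 89))/(-295) = (374/9 - 299)*(-1/295) = -2317/9*(-1/295) = 2317/2655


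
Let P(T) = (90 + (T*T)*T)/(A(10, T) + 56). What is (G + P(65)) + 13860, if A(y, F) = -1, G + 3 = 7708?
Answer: 292158/11 ≈ 26560.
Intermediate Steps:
G = 7705 (G = -3 + 7708 = 7705)
P(T) = 18/11 + T³/55 (P(T) = (90 + (T*T)*T)/(-1 + 56) = (90 + T²*T)/55 = (90 + T³)*(1/55) = 18/11 + T³/55)
(G + P(65)) + 13860 = (7705 + (18/11 + (1/55)*65³)) + 13860 = (7705 + (18/11 + (1/55)*274625)) + 13860 = (7705 + (18/11 + 54925/11)) + 13860 = (7705 + 54943/11) + 13860 = 139698/11 + 13860 = 292158/11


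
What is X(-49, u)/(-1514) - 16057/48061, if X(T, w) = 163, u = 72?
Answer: -32144241/72764354 ≈ -0.44176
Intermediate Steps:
X(-49, u)/(-1514) - 16057/48061 = 163/(-1514) - 16057/48061 = 163*(-1/1514) - 16057*1/48061 = -163/1514 - 16057/48061 = -32144241/72764354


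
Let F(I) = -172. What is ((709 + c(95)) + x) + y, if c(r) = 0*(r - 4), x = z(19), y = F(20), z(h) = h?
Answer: 556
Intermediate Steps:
y = -172
x = 19
c(r) = 0 (c(r) = 0*(-4 + r) = 0)
((709 + c(95)) + x) + y = ((709 + 0) + 19) - 172 = (709 + 19) - 172 = 728 - 172 = 556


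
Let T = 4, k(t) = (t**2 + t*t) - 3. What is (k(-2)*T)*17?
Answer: 340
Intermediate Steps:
k(t) = -3 + 2*t**2 (k(t) = (t**2 + t**2) - 3 = 2*t**2 - 3 = -3 + 2*t**2)
(k(-2)*T)*17 = ((-3 + 2*(-2)**2)*4)*17 = ((-3 + 2*4)*4)*17 = ((-3 + 8)*4)*17 = (5*4)*17 = 20*17 = 340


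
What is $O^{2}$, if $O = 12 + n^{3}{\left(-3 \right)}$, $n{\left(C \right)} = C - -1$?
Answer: $16$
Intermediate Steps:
$n{\left(C \right)} = 1 + C$ ($n{\left(C \right)} = C + 1 = 1 + C$)
$O = 4$ ($O = 12 + \left(1 - 3\right)^{3} = 12 + \left(-2\right)^{3} = 12 - 8 = 4$)
$O^{2} = 4^{2} = 16$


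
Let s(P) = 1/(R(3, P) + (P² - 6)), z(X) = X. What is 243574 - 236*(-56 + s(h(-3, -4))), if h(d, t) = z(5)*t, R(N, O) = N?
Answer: 101945394/397 ≈ 2.5679e+5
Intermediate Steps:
h(d, t) = 5*t
s(P) = 1/(-3 + P²) (s(P) = 1/(3 + (P² - 6)) = 1/(3 + (-6 + P²)) = 1/(-3 + P²))
243574 - 236*(-56 + s(h(-3, -4))) = 243574 - 236*(-56 + 1/(-3 + (5*(-4))²)) = 243574 - 236*(-56 + 1/(-3 + (-20)²)) = 243574 - 236*(-56 + 1/(-3 + 400)) = 243574 - 236*(-56 + 1/397) = 243574 - 236*(-22231)/397 = 243574 - 1*(-5246516/397) = 243574 + 5246516/397 = 101945394/397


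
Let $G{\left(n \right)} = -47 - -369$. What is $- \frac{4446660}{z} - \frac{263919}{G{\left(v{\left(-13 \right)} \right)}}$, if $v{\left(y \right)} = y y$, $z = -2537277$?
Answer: $- \frac{222734594681}{272334398} \approx -817.87$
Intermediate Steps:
$v{\left(y \right)} = y^{2}$
$G{\left(n \right)} = 322$ ($G{\left(n \right)} = -47 + 369 = 322$)
$- \frac{4446660}{z} - \frac{263919}{G{\left(v{\left(-13 \right)} \right)}} = - \frac{4446660}{-2537277} - \frac{263919}{322} = \left(-4446660\right) \left(- \frac{1}{2537277}\right) - \frac{263919}{322} = \frac{1482220}{845759} - \frac{263919}{322} = - \frac{222734594681}{272334398}$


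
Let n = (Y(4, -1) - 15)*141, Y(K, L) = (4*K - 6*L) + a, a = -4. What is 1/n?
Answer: 1/423 ≈ 0.0023641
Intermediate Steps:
Y(K, L) = -4 - 6*L + 4*K (Y(K, L) = (4*K - 6*L) - 4 = (-6*L + 4*K) - 4 = -4 - 6*L + 4*K)
n = 423 (n = ((-4 - 6*(-1) + 4*4) - 15)*141 = ((-4 + 6 + 16) - 15)*141 = (18 - 15)*141 = 3*141 = 423)
1/n = 1/423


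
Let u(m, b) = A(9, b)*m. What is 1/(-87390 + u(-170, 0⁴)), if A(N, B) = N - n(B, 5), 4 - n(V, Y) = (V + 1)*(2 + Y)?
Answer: -1/89430 ≈ -1.1182e-5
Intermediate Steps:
n(V, Y) = 4 - (1 + V)*(2 + Y) (n(V, Y) = 4 - (V + 1)*(2 + Y) = 4 - (1 + V)*(2 + Y))
A(N, B) = 3 + N + 7*B (A(N, B) = N - (2 - 1*5 - 2*B - 1*B*5) = N - (2 - 5 - 2*B - 5*B) = N - (-3 - 7*B) = N + (3 + 7*B) = 3 + N + 7*B)
u(m, b) = m*(12 + 7*b) (u(m, b) = (3 + 9 + 7*b)*m = (12 + 7*b)*m = m*(12 + 7*b))
1/(-87390 + u(-170, 0⁴)) = 1/(-87390 - 170*(12 + 7*0⁴)) = 1/(-87390 - 170*(12 + 7*0)) = 1/(-87390 - 170*(12 + 0)) = 1/(-87390 - 170*12) = 1/(-87390 - 2040) = 1/(-89430) = -1/89430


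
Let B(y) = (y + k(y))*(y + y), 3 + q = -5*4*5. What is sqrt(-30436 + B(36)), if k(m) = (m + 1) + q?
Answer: 2*I*sqrt(8149) ≈ 180.54*I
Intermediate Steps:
q = -103 (q = -3 - 5*4*5 = -3 - 20*5 = -3 - 100 = -103)
k(m) = -102 + m (k(m) = (m + 1) - 103 = (1 + m) - 103 = -102 + m)
B(y) = 2*y*(-102 + 2*y) (B(y) = (y + (-102 + y))*(y + y) = (-102 + 2*y)*(2*y) = 2*y*(-102 + 2*y))
sqrt(-30436 + B(36)) = sqrt(-30436 + 4*36*(-51 + 36)) = sqrt(-30436 + 4*36*(-15)) = sqrt(-30436 - 2160) = sqrt(-32596) = 2*I*sqrt(8149)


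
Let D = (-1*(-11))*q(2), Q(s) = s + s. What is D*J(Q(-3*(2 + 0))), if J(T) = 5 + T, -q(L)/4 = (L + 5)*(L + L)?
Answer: 8624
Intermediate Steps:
q(L) = -8*L*(5 + L) (q(L) = -4*(L + 5)*(L + L) = -4*(5 + L)*2*L = -8*L*(5 + L))
Q(s) = 2*s
D = -1232 (D = (-1*(-11))*(-8*2*(5 + 2)) = 11*(-8*2*7) = 11*(-112) = -1232)
D*J(Q(-3*(2 + 0))) = -1232*(5 + 2*(-3*(2 + 0))) = -1232*(5 + 2*(-3*2)) = -1232*(5 + 2*(-6)) = -1232*(5 - 12) = -1232*(-7) = 8624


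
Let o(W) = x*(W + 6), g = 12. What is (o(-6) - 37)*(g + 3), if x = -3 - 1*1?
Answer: -555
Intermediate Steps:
x = -4 (x = -3 - 1 = -4)
o(W) = -24 - 4*W (o(W) = -4*(W + 6) = -4*(6 + W) = -24 - 4*W)
(o(-6) - 37)*(g + 3) = ((-24 - 4*(-6)) - 37)*(12 + 3) = ((-24 + 24) - 37)*15 = (0 - 37)*15 = -37*15 = -555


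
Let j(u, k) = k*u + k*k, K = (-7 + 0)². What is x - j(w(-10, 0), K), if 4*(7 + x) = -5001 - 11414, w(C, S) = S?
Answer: -26047/4 ≈ -6511.8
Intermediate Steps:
K = 49 (K = (-7)² = 49)
j(u, k) = k² + k*u (j(u, k) = k*u + k² = k² + k*u)
x = -16443/4 (x = -7 + (-5001 - 11414)/4 = -7 + (¼)*(-16415) = -7 - 16415/4 = -16443/4 ≈ -4110.8)
x - j(w(-10, 0), K) = -16443/4 - 49*(49 + 0) = -16443/4 - 49*49 = -16443/4 - 1*2401 = -16443/4 - 2401 = -26047/4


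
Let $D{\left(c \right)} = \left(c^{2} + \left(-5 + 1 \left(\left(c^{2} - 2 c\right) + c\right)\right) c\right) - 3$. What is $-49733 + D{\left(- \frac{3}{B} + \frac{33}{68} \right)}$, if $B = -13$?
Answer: $- \frac{34360201796647}{690807104} \approx -49739.0$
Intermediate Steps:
$D{\left(c \right)} = -3 + c^{2} + c \left(-5 + c^{2} - c\right)$ ($D{\left(c \right)} = \left(c^{2} + \left(-5 + 1 \left(c^{2} - c\right)\right) c\right) - 3 = \left(c^{2} + \left(-5 + \left(c^{2} - c\right)\right) c\right) - 3 = \left(c^{2} + \left(-5 + c^{2} - c\right) c\right) - 3 = \left(c^{2} + c \left(-5 + c^{2} - c\right)\right) - 3 = -3 + c^{2} + c \left(-5 + c^{2} - c\right)$)
$-49733 + D{\left(- \frac{3}{B} + \frac{33}{68} \right)} = -49733 - \left(3 - \left(- \frac{3}{-13} + \frac{33}{68}\right)^{3} + 5 \left(- \frac{3}{-13} + \frac{33}{68}\right)\right) = -49733 - \left(3 - \left(\left(-3\right) \left(- \frac{1}{13}\right) + 33 \cdot \frac{1}{68}\right)^{3} + 5 \left(\left(-3\right) \left(- \frac{1}{13}\right) + 33 \cdot \frac{1}{68}\right)\right) = -49733 - \left(3 - \left(\frac{3}{13} + \frac{33}{68}\right)^{3} + 5 \left(\frac{3}{13} + \frac{33}{68}\right)\right) = -49733 - \left(\frac{5817}{884} - \frac{253636137}{690807104}\right) = -49733 - \frac{4292093415}{690807104} = - \frac{34360201796647}{690807104}$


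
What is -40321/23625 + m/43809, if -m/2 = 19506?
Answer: -896027063/344995875 ≈ -2.5972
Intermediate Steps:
m = -39012 (m = -2*19506 = -39012)
-40321/23625 + m/43809 = -40321/23625 - 39012/43809 = -40321*1/23625 - 39012*1/43809 = -40321/23625 - 13004/14603 = -896027063/344995875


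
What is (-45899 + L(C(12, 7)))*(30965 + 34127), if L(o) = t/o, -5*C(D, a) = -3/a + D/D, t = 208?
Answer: -3106125148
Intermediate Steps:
C(D, a) = -1/5 + 3/(5*a) (C(D, a) = -(-3/a + D/D)/5 = -(-3/a + 1)/5 = -(1 - 3/a)/5 = -1/5 + 3/(5*a))
L(o) = 208/o
(-45899 + L(C(12, 7)))*(30965 + 34127) = (-45899 + 208/(((1/5)*(3 - 1*7)/7)))*(30965 + 34127) = (-45899 + 208/(((1/5)*(1/7)*(3 - 7))))*65092 = (-45899 + 208/(((1/5)*(1/7)*(-4))))*65092 = (-45899 + 208/(-4/35))*65092 = (-45899 + 208*(-35/4))*65092 = (-45899 - 1820)*65092 = -47719*65092 = -3106125148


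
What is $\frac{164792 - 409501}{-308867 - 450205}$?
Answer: $\frac{244709}{759072} \approx 0.32238$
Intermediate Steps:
$\frac{164792 - 409501}{-308867 - 450205} = - \frac{244709}{-759072} = \left(-244709\right) \left(- \frac{1}{759072}\right) = \frac{244709}{759072}$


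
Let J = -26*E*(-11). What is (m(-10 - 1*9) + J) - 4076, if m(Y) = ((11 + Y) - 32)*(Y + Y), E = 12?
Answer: 876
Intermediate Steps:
m(Y) = 2*Y*(-21 + Y) (m(Y) = (-21 + Y)*(2*Y) = 2*Y*(-21 + Y))
J = 3432 (J = -26*12*(-11) = -312*(-11) = 3432)
(m(-10 - 1*9) + J) - 4076 = (2*(-10 - 1*9)*(-21 + (-10 - 1*9)) + 3432) - 4076 = (2*(-10 - 9)*(-21 + (-10 - 9)) + 3432) - 4076 = (2*(-19)*(-21 - 19) + 3432) - 4076 = (2*(-19)*(-40) + 3432) - 4076 = (1520 + 3432) - 4076 = 4952 - 4076 = 876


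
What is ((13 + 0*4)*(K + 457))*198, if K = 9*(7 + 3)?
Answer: 1407978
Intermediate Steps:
K = 90 (K = 9*10 = 90)
((13 + 0*4)*(K + 457))*198 = ((13 + 0*4)*(90 + 457))*198 = ((13 + 0)*547)*198 = (13*547)*198 = 7111*198 = 1407978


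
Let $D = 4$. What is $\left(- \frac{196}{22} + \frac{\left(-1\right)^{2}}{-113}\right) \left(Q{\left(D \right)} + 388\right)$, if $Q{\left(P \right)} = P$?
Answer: $- \frac{4345320}{1243} \approx -3495.8$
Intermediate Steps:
$\left(- \frac{196}{22} + \frac{\left(-1\right)^{2}}{-113}\right) \left(Q{\left(D \right)} + 388\right) = \left(- \frac{196}{22} + \frac{\left(-1\right)^{2}}{-113}\right) \left(4 + 388\right) = \left(\left(-196\right) \frac{1}{22} + 1 \left(- \frac{1}{113}\right)\right) 392 = \left(- \frac{98}{11} - \frac{1}{113}\right) 392 = \left(- \frac{11085}{1243}\right) 392 = - \frac{4345320}{1243}$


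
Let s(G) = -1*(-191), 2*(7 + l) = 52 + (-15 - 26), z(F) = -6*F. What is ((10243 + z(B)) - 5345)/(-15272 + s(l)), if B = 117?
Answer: -4196/15081 ≈ -0.27823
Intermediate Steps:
l = -3/2 (l = -7 + (52 + (-15 - 26))/2 = -7 + (52 - 41)/2 = -7 + (½)*11 = -7 + 11/2 = -3/2 ≈ -1.5000)
s(G) = 191
((10243 + z(B)) - 5345)/(-15272 + s(l)) = ((10243 - 6*117) - 5345)/(-15272 + 191) = ((10243 - 702) - 5345)/(-15081) = (9541 - 5345)*(-1/15081) = 4196*(-1/15081) = -4196/15081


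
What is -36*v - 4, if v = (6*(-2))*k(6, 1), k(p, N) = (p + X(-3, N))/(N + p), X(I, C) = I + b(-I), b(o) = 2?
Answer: 2132/7 ≈ 304.57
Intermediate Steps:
X(I, C) = 2 + I (X(I, C) = I + 2 = 2 + I)
k(p, N) = (-1 + p)/(N + p) (k(p, N) = (p + (2 - 3))/(N + p) = (p - 1)/(N + p) = (-1 + p)/(N + p))
v = -60/7 (v = (6*(-2))*((-1 + 6)/(1 + 6)) = -12*5/7 = -60/7 ≈ -8.5714)
-36*v - 4 = -36*(-60/7) - 4 = 2160/7 - 4 = 2132/7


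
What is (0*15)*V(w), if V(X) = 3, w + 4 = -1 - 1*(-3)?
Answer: 0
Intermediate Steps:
w = -2 (w = -4 + (-1 - 1*(-3)) = -4 + (-1 + 3) = -4 + 2 = -2)
(0*15)*V(w) = (0*15)*3 = 0*3 = 0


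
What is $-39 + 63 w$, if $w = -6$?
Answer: $-417$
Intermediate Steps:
$-39 + 63 w = -39 + 63 \left(-6\right) = -39 - 378 = -417$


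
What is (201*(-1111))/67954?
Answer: -223311/67954 ≈ -3.2862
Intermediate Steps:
(201*(-1111))/67954 = -223311*1/67954 = -223311/67954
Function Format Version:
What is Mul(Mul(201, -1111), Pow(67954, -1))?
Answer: Rational(-223311, 67954) ≈ -3.2862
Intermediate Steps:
Mul(Mul(201, -1111), Pow(67954, -1)) = Mul(-223311, Rational(1, 67954)) = Rational(-223311, 67954)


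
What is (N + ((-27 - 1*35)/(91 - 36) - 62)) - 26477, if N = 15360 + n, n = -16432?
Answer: -1518667/55 ≈ -27612.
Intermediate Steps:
N = -1072 (N = 15360 - 16432 = -1072)
(N + ((-27 - 1*35)/(91 - 36) - 62)) - 26477 = (-1072 + ((-27 - 1*35)/(91 - 36) - 62)) - 26477 = (-1072 + ((-27 - 35)/55 - 62)) - 26477 = (-1072 + ((1/55)*(-62) - 62)) - 26477 = (-1072 + (-62/55 - 62)) - 26477 = (-1072 - 3472/55) - 26477 = -62432/55 - 26477 = -1518667/55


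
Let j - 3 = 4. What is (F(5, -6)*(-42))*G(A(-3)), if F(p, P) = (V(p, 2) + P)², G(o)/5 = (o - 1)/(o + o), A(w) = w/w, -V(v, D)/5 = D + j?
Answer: 0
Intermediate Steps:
j = 7 (j = 3 + 4 = 7)
V(v, D) = -35 - 5*D (V(v, D) = -5*(D + 7) = -5*(7 + D) = -35 - 5*D)
A(w) = 1
G(o) = 5*(-1 + o)/(2*o) (G(o) = 5*((o - 1)/(o + o)) = 5*((-1 + o)/((2*o))) = 5*((-1 + o)*(1/(2*o))) = 5*((-1 + o)/(2*o)) = 5*(-1 + o)/(2*o))
F(p, P) = (-45 + P)² (F(p, P) = ((-35 - 5*2) + P)² = ((-35 - 10) + P)² = (-45 + P)²)
(F(5, -6)*(-42))*G(A(-3)) = ((-45 - 6)²*(-42))*((5/2)*(-1 + 1)/1) = ((-51)²*(-42))*((5/2)*1*0) = (2601*(-42))*0 = -109242*0 = 0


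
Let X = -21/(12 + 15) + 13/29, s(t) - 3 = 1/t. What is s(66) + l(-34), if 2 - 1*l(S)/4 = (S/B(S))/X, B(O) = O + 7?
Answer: 74645/2838 ≈ 26.302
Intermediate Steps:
B(O) = 7 + O
s(t) = 3 + 1/t
X = -86/261 (X = -21/27 + 13*(1/29) = -21*1/27 + 13/29 = -7/9 + 13/29 = -86/261 ≈ -0.32950)
l(S) = 8 + 522*S/(43*(7 + S)) (l(S) = 8 - 4*S/(7 + S)/(-86/261) = 8 - 4*S/(7 + S)*(-261)/86 = 8 - (-522)*S/(43*(7 + S)) = 8 + 522*S/(43*(7 + S)))
s(66) + l(-34) = (3 + 1/66) + 2*(1204 + 433*(-34))/(43*(7 - 34)) = (3 + 1/66) + (2/43)*(1204 - 14722)/(-27) = 199/66 + (2/43)*(-1/27)*(-13518) = 199/66 + 3004/129 = 74645/2838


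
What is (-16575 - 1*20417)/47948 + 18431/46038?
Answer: -204827027/551857506 ≈ -0.37116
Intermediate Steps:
(-16575 - 1*20417)/47948 + 18431/46038 = (-16575 - 20417)*(1/47948) + 18431*(1/46038) = -36992*1/47948 + 18431/46038 = -9248/11987 + 18431/46038 = -204827027/551857506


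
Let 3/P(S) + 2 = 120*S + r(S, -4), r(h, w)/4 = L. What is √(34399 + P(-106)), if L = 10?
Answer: √5532498594430/12682 ≈ 185.47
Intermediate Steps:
r(h, w) = 40 (r(h, w) = 4*10 = 40)
P(S) = 3/(38 + 120*S) (P(S) = 3/(-2 + (120*S + 40)) = 3/(-2 + (40 + 120*S)) = 3/(38 + 120*S))
√(34399 + P(-106)) = √(34399 + 3/(2*(19 + 60*(-106)))) = √(34399 + 3/(2*(19 - 6360))) = √(34399 + (3/2)/(-6341)) = √(34399 + (3/2)*(-1/6341)) = √(34399 - 3/12682) = √(436248115/12682) = √5532498594430/12682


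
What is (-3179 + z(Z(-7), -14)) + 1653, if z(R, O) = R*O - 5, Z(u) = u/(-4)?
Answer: -3111/2 ≈ -1555.5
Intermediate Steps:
Z(u) = -u/4 (Z(u) = u*(-¼) = -u/4)
z(R, O) = -5 + O*R (z(R, O) = O*R - 5 = -5 + O*R)
(-3179 + z(Z(-7), -14)) + 1653 = (-3179 + (-5 - (-7)*(-7)/2)) + 1653 = (-3179 + (-5 - 14*7/4)) + 1653 = (-3179 + (-5 - 49/2)) + 1653 = (-3179 - 59/2) + 1653 = -6417/2 + 1653 = -3111/2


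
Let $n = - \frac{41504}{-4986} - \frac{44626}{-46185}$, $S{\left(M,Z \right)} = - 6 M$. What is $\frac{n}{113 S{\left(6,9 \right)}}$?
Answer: $- \frac{178280623}{78064380990} \approx -0.0022838$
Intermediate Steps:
$n = \frac{356561246}{38379735}$ ($n = \left(-41504\right) \left(- \frac{1}{4986}\right) - - \frac{44626}{46185} = \frac{20752}{2493} + \frac{44626}{46185} = \frac{356561246}{38379735} \approx 9.2903$)
$\frac{n}{113 S{\left(6,9 \right)}} = \frac{356561246}{38379735 \cdot 113 \left(\left(-6\right) 6\right)} = \frac{356561246}{38379735 \cdot 113 \left(-36\right)} = \frac{356561246}{38379735 \left(-4068\right)} = \frac{356561246}{38379735} \left(- \frac{1}{4068}\right) = - \frac{178280623}{78064380990}$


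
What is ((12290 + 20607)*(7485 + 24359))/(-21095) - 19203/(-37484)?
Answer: -39266786309627/790724980 ≈ -49659.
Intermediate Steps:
((12290 + 20607)*(7485 + 24359))/(-21095) - 19203/(-37484) = (32897*31844)*(-1/21095) - 19203*(-1/37484) = 1047572068*(-1/21095) + 19203/37484 = -1047572068/21095 + 19203/37484 = -39266786309627/790724980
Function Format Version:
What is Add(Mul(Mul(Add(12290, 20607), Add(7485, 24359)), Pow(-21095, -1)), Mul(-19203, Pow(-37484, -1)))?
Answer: Rational(-39266786309627, 790724980) ≈ -49659.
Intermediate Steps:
Add(Mul(Mul(Add(12290, 20607), Add(7485, 24359)), Pow(-21095, -1)), Mul(-19203, Pow(-37484, -1))) = Add(Mul(Mul(32897, 31844), Rational(-1, 21095)), Mul(-19203, Rational(-1, 37484))) = Add(Mul(1047572068, Rational(-1, 21095)), Rational(19203, 37484)) = Add(Rational(-1047572068, 21095), Rational(19203, 37484)) = Rational(-39266786309627, 790724980)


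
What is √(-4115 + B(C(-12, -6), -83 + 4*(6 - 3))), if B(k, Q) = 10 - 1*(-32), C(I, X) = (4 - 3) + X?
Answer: I*√4073 ≈ 63.82*I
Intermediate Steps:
C(I, X) = 1 + X
B(k, Q) = 42 (B(k, Q) = 10 + 32 = 42)
√(-4115 + B(C(-12, -6), -83 + 4*(6 - 3))) = √(-4115 + 42) = √(-4073) = I*√4073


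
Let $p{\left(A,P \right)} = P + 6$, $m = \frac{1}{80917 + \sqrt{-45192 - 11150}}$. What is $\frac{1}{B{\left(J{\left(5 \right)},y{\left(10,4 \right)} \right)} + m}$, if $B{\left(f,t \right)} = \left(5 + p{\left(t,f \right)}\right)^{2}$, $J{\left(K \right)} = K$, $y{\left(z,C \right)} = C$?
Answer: $\frac{1676190092053}{429104684280321} + \frac{i \sqrt{56342}}{429104684280321} \approx 0.0039063 + 5.5316 \cdot 10^{-13} i$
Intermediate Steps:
$m = \frac{1}{80917 + i \sqrt{56342}}$ ($m = \frac{1}{80917 + \sqrt{-56342}} = \frac{1}{80917 + i \sqrt{56342}} \approx 1.2358 \cdot 10^{-5} - 3.625 \cdot 10^{-8} i$)
$p{\left(A,P \right)} = 6 + P$
$B{\left(f,t \right)} = \left(11 + f\right)^{2}$ ($B{\left(f,t \right)} = \left(5 + \left(6 + f\right)\right)^{2} = \left(11 + f\right)^{2}$)
$\frac{1}{B{\left(J{\left(5 \right)},y{\left(10,4 \right)} \right)} + m} = \frac{1}{\left(11 + 5\right)^{2} + \left(\frac{80917}{6547617231} - \frac{i \sqrt{56342}}{6547617231}\right)} = \frac{1}{16^{2} + \left(\frac{80917}{6547617231} - \frac{i \sqrt{56342}}{6547617231}\right)} = \frac{1}{256 + \left(\frac{80917}{6547617231} - \frac{i \sqrt{56342}}{6547617231}\right)} = \frac{1}{\frac{1676190092053}{6547617231} - \frac{i \sqrt{56342}}{6547617231}}$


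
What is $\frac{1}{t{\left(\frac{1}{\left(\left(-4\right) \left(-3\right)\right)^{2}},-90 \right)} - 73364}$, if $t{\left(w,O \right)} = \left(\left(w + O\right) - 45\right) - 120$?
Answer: $- \frac{144}{10601135} \approx -1.3583 \cdot 10^{-5}$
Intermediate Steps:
$t{\left(w,O \right)} = -165 + O + w$ ($t{\left(w,O \right)} = \left(\left(O + w\right) - 45\right) - 120 = \left(-45 + O + w\right) - 120 = -165 + O + w$)
$\frac{1}{t{\left(\frac{1}{\left(\left(-4\right) \left(-3\right)\right)^{2}},-90 \right)} - 73364} = \frac{1}{\left(-165 - 90 + \frac{1}{\left(\left(-4\right) \left(-3\right)\right)^{2}}\right) - 73364} = \frac{1}{\left(-165 - 90 + \frac{1}{12^{2}}\right) - 73364} = \frac{1}{\left(-165 - 90 + \frac{1}{144}\right) - 73364} = \frac{1}{- \frac{36719}{144} - 73364} = \frac{1}{- \frac{10601135}{144}} = - \frac{144}{10601135}$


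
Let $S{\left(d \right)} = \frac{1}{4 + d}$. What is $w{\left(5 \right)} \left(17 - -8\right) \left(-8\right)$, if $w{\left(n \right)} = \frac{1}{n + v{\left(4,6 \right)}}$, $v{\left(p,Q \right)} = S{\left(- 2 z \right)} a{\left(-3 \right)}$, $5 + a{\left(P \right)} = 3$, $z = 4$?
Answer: $- \frac{400}{11} \approx -36.364$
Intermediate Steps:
$a{\left(P \right)} = -2$ ($a{\left(P \right)} = -5 + 3 = -2$)
$v{\left(p,Q \right)} = \frac{1}{2}$ ($v{\left(p,Q \right)} = \frac{1}{4 - 8} \left(-2\right) = \frac{1}{-4} \left(-2\right) = \left(- \frac{1}{4}\right) \left(-2\right) = \frac{1}{2}$)
$w{\left(n \right)} = \frac{1}{\frac{1}{2} + n}$ ($w{\left(n \right)} = \frac{1}{n + \frac{1}{2}} = \frac{1}{\frac{1}{2} + n}$)
$w{\left(5 \right)} \left(17 - -8\right) \left(-8\right) = \frac{2}{1 + 2 \cdot 5} \left(17 - -8\right) \left(-8\right) = \frac{2}{1 + 10} \left(17 + 8\right) \left(-8\right) = \frac{2}{11} \cdot 25 \left(-8\right) = \frac{50}{11} \left(-8\right) = - \frac{400}{11}$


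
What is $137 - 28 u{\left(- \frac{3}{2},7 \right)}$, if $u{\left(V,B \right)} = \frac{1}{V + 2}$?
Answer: $81$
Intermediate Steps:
$u{\left(V,B \right)} = \frac{1}{2 + V}$
$137 - 28 u{\left(- \frac{3}{2},7 \right)} = 137 - \frac{28}{2 - \frac{3}{2}} = 137 - 28 \frac{1}{\frac{1}{2}} = 137 - 56 = 81$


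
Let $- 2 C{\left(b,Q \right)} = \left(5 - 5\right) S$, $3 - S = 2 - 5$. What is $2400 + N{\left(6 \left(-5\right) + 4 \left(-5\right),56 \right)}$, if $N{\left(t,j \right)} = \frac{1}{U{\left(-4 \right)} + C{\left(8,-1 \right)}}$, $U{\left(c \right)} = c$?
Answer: $\frac{9599}{4} \approx 2399.8$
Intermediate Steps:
$S = 6$ ($S = 3 - \left(2 - 5\right) = 3 - -3 = 3 + 3 = 6$)
$C{\left(b,Q \right)} = 0$ ($C{\left(b,Q \right)} = - \frac{\left(5 - 5\right) 6}{2} = - \frac{0 \cdot 6}{2} = \left(- \frac{1}{2}\right) 0 = 0$)
$N{\left(t,j \right)} = - \frac{1}{4}$ ($N{\left(t,j \right)} = \frac{1}{-4 + 0} = \frac{1}{-4} = - \frac{1}{4}$)
$2400 + N{\left(6 \left(-5\right) + 4 \left(-5\right),56 \right)} = 2400 - \frac{1}{4} = \frac{9599}{4}$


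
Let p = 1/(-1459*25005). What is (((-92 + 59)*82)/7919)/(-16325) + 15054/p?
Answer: -70999876842880135044/129277675 ≈ -5.4920e+11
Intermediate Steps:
p = -1/36482295 (p = -1/1459*1/25005 = -1/36482295 ≈ -2.7411e-8)
(((-92 + 59)*82)/7919)/(-16325) + 15054/p = (((-92 + 59)*82)/7919)/(-16325) + 15054/(-1/36482295) = (-33*82*(1/7919))*(-1/16325) + 15054*(-36482295) = -2706*1/7919*(-1/16325) - 549204468930 = -2706/7919*(-1/16325) - 549204468930 = 2706/129277675 - 549204468930 = -70999876842880135044/129277675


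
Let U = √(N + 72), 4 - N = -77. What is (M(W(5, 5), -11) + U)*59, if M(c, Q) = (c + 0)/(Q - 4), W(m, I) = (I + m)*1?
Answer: -118/3 + 177*√17 ≈ 690.46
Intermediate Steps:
N = 81 (N = 4 - 1*(-77) = 4 + 77 = 81)
W(m, I) = I + m
M(c, Q) = c/(-4 + Q)
U = 3*√17 (U = √(81 + 72) = √153 = 3*√17 ≈ 12.369)
(M(W(5, 5), -11) + U)*59 = ((5 + 5)/(-4 - 11) + 3*√17)*59 = (10/(-15) + 3*√17)*59 = (10*(-1/15) + 3*√17)*59 = (-⅔ + 3*√17)*59 = -118/3 + 177*√17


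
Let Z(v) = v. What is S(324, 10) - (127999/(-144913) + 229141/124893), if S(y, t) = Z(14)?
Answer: 236161339700/18098619309 ≈ 13.049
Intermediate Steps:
S(y, t) = 14
S(324, 10) - (127999/(-144913) + 229141/124893) = 14 - (127999/(-144913) + 229141/124893) = 14 - (127999*(-1/144913) + 229141*(1/124893)) = 14 - (-127999/144913 + 229141/124893) = 14 - 1*17219330626/18098619309 = 14 - 17219330626/18098619309 = 236161339700/18098619309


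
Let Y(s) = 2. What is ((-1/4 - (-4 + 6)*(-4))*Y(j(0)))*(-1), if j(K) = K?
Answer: -31/2 ≈ -15.500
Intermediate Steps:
((-1/4 - (-4 + 6)*(-4))*Y(j(0)))*(-1) = ((-1/4 - (-4 + 6)*(-4))*2)*(-1) = ((-1*¼ - 2*(-4))*2)*(-1) = ((-¼ - 1*(-8))*2)*(-1) = ((-¼ + 8)*2)*(-1) = ((31/4)*2)*(-1) = (31/2)*(-1) = -31/2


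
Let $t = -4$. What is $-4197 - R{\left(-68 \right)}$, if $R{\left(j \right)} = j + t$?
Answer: $-4125$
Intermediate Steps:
$R{\left(j \right)} = -4 + j$ ($R{\left(j \right)} = j - 4 = -4 + j$)
$-4197 - R{\left(-68 \right)} = -4197 - \left(-4 - 68\right) = -4197 - -72 = -4197 + 72 = -4125$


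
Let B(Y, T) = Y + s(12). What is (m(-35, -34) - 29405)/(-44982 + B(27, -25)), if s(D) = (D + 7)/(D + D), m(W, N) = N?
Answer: 706536/1078901 ≈ 0.65487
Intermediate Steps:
s(D) = (7 + D)/(2*D) (s(D) = (7 + D)/((2*D)) = (7 + D)*(1/(2*D)) = (7 + D)/(2*D))
B(Y, T) = 19/24 + Y (B(Y, T) = Y + (½)*(7 + 12)/12 = Y + (½)*(1/12)*19 = Y + 19/24 = 19/24 + Y)
(m(-35, -34) - 29405)/(-44982 + B(27, -25)) = (-34 - 29405)/(-44982 + (19/24 + 27)) = -29439/(-44982 + 667/24) = -29439/(-1078901/24) = -29439*(-24/1078901) = 706536/1078901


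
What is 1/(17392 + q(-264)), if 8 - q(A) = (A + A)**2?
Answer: -1/261384 ≈ -3.8258e-6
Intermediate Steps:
q(A) = 8 - 4*A**2 (q(A) = 8 - (A + A)**2 = 8 - (2*A)**2 = 8 - 4*A**2)
1/(17392 + q(-264)) = 1/(17392 + (8 - 4*(-264)**2)) = 1/(17392 + (8 - 4*69696)) = 1/(17392 + (8 - 278784)) = 1/(17392 - 278776) = 1/(-261384) = -1/261384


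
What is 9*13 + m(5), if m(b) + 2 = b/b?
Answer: 116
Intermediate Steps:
m(b) = -1 (m(b) = -2 + b/b = -2 + 1 = -1)
9*13 + m(5) = 9*13 - 1 = 117 - 1 = 116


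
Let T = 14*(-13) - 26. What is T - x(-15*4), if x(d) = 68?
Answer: -276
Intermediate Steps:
T = -208 (T = -182 - 26 = -208)
T - x(-15*4) = -208 - 1*68 = -208 - 68 = -276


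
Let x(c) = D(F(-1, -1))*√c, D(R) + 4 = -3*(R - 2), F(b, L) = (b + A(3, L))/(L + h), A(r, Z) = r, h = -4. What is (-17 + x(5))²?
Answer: 1701/5 - 544*√5/5 ≈ 96.916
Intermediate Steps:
F(b, L) = (3 + b)/(-4 + L) (F(b, L) = (b + 3)/(L - 4) = (3 + b)/(-4 + L))
D(R) = 2 - 3*R (D(R) = -4 - 3*(R - 2) = -4 - 3*(-2 + R) = -4 + (6 - 3*R) = 2 - 3*R)
x(c) = 16*√c/5 (x(c) = (2 - 3*(3 - 1)/(-4 - 1))*√c = (2 - 3*2/(-5))*√c = (2 - (-3)*2/5)*√c = (2 - 3*(-⅖))*√c = (2 + 6/5)*√c = 16*√c/5)
(-17 + x(5))² = (-17 + 16*√5/5)²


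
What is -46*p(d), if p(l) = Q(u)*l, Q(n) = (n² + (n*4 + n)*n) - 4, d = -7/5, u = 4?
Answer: 29624/5 ≈ 5924.8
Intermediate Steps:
d = -7/5 (d = -7*⅕ = -7/5 ≈ -1.4000)
Q(n) = -4 + 6*n² (Q(n) = (n² + (4*n + n)*n) - 4 = (n² + (5*n)*n) - 4 = (n² + 5*n²) - 4 = 6*n² - 4 = -4 + 6*n²)
p(l) = 92*l (p(l) = (-4 + 6*4²)*l = (-4 + 6*16)*l = (-4 + 96)*l = 92*l)
-46*p(d) = -4232*(-7)/5 = -46*(-644/5) = 29624/5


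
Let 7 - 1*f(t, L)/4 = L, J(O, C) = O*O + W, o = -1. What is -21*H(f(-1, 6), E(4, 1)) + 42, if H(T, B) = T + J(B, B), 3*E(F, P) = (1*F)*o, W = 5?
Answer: -553/3 ≈ -184.33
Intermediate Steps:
E(F, P) = -F/3 (E(F, P) = ((1*F)*(-1))/3 = (F*(-1))/3 = (-F)/3 = -F/3)
J(O, C) = 5 + O**2 (J(O, C) = O*O + 5 = O**2 + 5 = 5 + O**2)
f(t, L) = 28 - 4*L
H(T, B) = 5 + T + B**2 (H(T, B) = T + (5 + B**2) = 5 + T + B**2)
-21*H(f(-1, 6), E(4, 1)) + 42 = -21*(5 + (28 - 4*6) + (-1/3*4)**2) + 42 = -21*(5 + (28 - 24) + (-4/3)**2) + 42 = -21*(5 + 4 + 16/9) + 42 = -21*97/9 + 42 = -679/3 + 42 = -553/3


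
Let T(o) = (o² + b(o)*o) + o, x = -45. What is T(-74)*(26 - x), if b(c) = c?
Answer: 772338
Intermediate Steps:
T(o) = o + 2*o² (T(o) = (o² + o*o) + o = (o² + o²) + o = 2*o² + o = o + 2*o²)
T(-74)*(26 - x) = (-74*(1 + 2*(-74)))*(26 - 1*(-45)) = (-74*(1 - 148))*(26 + 45) = -74*(-147)*71 = 10878*71 = 772338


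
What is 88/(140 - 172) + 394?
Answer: 1565/4 ≈ 391.25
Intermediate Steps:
88/(140 - 172) + 394 = 88/(-32) + 394 = 88*(-1/32) + 394 = -11/4 + 394 = 1565/4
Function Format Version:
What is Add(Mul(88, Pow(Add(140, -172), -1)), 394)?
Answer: Rational(1565, 4) ≈ 391.25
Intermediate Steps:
Add(Mul(88, Pow(Add(140, -172), -1)), 394) = Add(Mul(88, Pow(-32, -1)), 394) = Add(Mul(88, Rational(-1, 32)), 394) = Add(Rational(-11, 4), 394) = Rational(1565, 4)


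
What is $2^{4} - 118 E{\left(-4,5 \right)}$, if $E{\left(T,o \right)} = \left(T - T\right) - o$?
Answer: $606$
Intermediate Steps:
$E{\left(T,o \right)} = - o$ ($E{\left(T,o \right)} = 0 - o = - o$)
$2^{4} - 118 E{\left(-4,5 \right)} = 2^{4} - 118 \left(\left(-1\right) 5\right) = 16 - -590 = 16 + 590 = 606$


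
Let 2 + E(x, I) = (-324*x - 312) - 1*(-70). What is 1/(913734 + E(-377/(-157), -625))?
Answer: 157/143295782 ≈ 1.0956e-6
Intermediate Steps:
E(x, I) = -244 - 324*x (E(x, I) = -2 + ((-324*x - 312) - 1*(-70)) = -2 + ((-312 - 324*x) + 70) = -2 + (-242 - 324*x) = -244 - 324*x)
1/(913734 + E(-377/(-157), -625)) = 1/(913734 + (-244 - (-122148)/(-157))) = 1/(913734 + (-244 - (-122148)*(-1)/157)) = 1/(913734 + (-244 - 324*377/157)) = 1/(913734 + (-244 - 122148/157)) = 1/(913734 - 160456/157) = 1/(143295782/157) = 157/143295782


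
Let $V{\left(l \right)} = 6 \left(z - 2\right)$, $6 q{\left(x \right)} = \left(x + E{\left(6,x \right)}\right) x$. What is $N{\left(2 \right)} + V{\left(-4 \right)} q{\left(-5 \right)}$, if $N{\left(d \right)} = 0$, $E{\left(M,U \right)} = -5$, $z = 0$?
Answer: $-100$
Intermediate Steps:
$q{\left(x \right)} = \frac{x \left(-5 + x\right)}{6}$ ($q{\left(x \right)} = \frac{\left(x - 5\right) x}{6} = \frac{\left(-5 + x\right) x}{6} = \frac{x \left(-5 + x\right)}{6}$)
$V{\left(l \right)} = -12$ ($V{\left(l \right)} = 6 \left(0 - 2\right) = 6 \left(-2\right) = -12$)
$N{\left(2 \right)} + V{\left(-4 \right)} q{\left(-5 \right)} = 0 - 12 \cdot \frac{1}{6} \left(-5\right) \left(-5 - 5\right) = 0 - 12 \cdot \frac{1}{6} \left(-5\right) \left(-10\right) = 0 - 100 = -100$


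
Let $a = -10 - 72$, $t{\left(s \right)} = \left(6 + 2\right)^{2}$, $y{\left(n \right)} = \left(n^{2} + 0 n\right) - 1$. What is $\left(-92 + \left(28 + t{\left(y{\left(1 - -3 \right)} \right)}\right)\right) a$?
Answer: $0$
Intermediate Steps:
$y{\left(n \right)} = -1 + n^{2}$ ($y{\left(n \right)} = \left(n^{2} + 0\right) - 1 = n^{2} - 1 = -1 + n^{2}$)
$t{\left(s \right)} = 64$ ($t{\left(s \right)} = 8^{2} = 64$)
$a = -82$
$\left(-92 + \left(28 + t{\left(y{\left(1 - -3 \right)} \right)}\right)\right) a = \left(-92 + \left(28 + 64\right)\right) \left(-82\right) = \left(-92 + 92\right) \left(-82\right) = 0 \left(-82\right) = 0$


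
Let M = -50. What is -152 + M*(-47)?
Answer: 2198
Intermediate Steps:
-152 + M*(-47) = -152 - 50*(-47) = -152 + 2350 = 2198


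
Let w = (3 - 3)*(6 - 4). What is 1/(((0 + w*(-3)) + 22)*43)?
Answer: 1/946 ≈ 0.0010571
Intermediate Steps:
w = 0 (w = 0*2 = 0)
1/(((0 + w*(-3)) + 22)*43) = 1/(((0 + 0*(-3)) + 22)*43) = 1/(((0 + 0) + 22)*43) = 1/((0 + 22)*43) = 1/(22*43) = 1/946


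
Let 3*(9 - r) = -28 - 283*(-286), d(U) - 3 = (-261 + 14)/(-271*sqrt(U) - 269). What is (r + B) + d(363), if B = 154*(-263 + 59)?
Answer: -1551973376471/26586722 + 736307*sqrt(3)/26586722 ≈ -58374.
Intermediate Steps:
d(U) = 3 - 247/(-269 - 271*sqrt(U)) (d(U) = 3 + (-261 + 14)/(-271*sqrt(U) - 269) = 3 - 247/(-269 - 271*sqrt(U)))
r = -26961 (r = 9 - (-28 - 283*(-286))/3 = 9 - (-28 + 80938)/3 = 9 - 1/3*80910 = 9 - 26970 = -26961)
B = -31416 (B = 154*(-204) = -31416)
(r + B) + d(363) = (-26961 - 31416) + (1054 + 813*sqrt(363))/(269 + 271*sqrt(363)) = -58377 + (1054 + 813*(11*sqrt(3)))/(269 + 271*(11*sqrt(3))) = -58377 + (1054 + 8943*sqrt(3))/(269 + 2981*sqrt(3))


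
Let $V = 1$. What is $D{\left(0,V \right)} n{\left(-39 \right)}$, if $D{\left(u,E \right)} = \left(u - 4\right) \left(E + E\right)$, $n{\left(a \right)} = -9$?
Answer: $72$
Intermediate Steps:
$D{\left(u,E \right)} = 2 E \left(-4 + u\right)$ ($D{\left(u,E \right)} = \left(-4 + u\right) 2 E = 2 E \left(-4 + u\right)$)
$D{\left(0,V \right)} n{\left(-39 \right)} = 2 \cdot 1 \left(-4 + 0\right) \left(-9\right) = 2 \cdot 1 \left(-4\right) \left(-9\right) = \left(-8\right) \left(-9\right) = 72$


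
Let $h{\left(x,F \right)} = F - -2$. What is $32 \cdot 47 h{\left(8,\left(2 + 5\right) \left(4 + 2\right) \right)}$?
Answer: $66176$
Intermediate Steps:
$h{\left(x,F \right)} = 2 + F$ ($h{\left(x,F \right)} = F + 2 = 2 + F$)
$32 \cdot 47 h{\left(8,\left(2 + 5\right) \left(4 + 2\right) \right)} = 32 \cdot 47 \left(2 + \left(2 + 5\right) \left(4 + 2\right)\right) = 1504 \left(2 + 7 \cdot 6\right) = 1504 \left(2 + 42\right) = 1504 \cdot 44 = 66176$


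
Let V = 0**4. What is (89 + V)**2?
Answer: 7921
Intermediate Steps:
V = 0
(89 + V)**2 = (89 + 0)**2 = 89**2 = 7921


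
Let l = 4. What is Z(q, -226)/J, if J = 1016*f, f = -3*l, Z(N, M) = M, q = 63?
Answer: 113/6096 ≈ 0.018537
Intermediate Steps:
f = -12 (f = -3*4 = -12)
J = -12192 (J = 1016*(-12) = -12192)
Z(q, -226)/J = -226/(-12192) = -226*(-1/12192) = 113/6096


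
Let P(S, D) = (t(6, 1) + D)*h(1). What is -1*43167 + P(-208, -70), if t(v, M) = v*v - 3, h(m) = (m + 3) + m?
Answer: -43352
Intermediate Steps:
h(m) = 3 + 2*m (h(m) = (3 + m) + m = 3 + 2*m)
t(v, M) = -3 + v² (t(v, M) = v² - 3 = -3 + v²)
P(S, D) = 165 + 5*D (P(S, D) = ((-3 + 6²) + D)*(3 + 2*1) = ((-3 + 36) + D)*(3 + 2) = (33 + D)*5 = 165 + 5*D)
-1*43167 + P(-208, -70) = -1*43167 + (165 + 5*(-70)) = -43167 + (165 - 350) = -43167 - 185 = -43352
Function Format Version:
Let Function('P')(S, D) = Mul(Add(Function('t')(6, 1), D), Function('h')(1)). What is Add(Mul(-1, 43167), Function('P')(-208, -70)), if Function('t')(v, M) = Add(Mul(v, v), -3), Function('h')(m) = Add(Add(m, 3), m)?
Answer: -43352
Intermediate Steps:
Function('h')(m) = Add(3, Mul(2, m)) (Function('h')(m) = Add(Add(3, m), m) = Add(3, Mul(2, m)))
Function('t')(v, M) = Add(-3, Pow(v, 2)) (Function('t')(v, M) = Add(Pow(v, 2), -3) = Add(-3, Pow(v, 2)))
Function('P')(S, D) = Add(165, Mul(5, D)) (Function('P')(S, D) = Mul(Add(Add(-3, Pow(6, 2)), D), Add(3, Mul(2, 1))) = Mul(Add(Add(-3, 36), D), Add(3, 2)) = Mul(Add(33, D), 5) = Add(165, Mul(5, D)))
Add(Mul(-1, 43167), Function('P')(-208, -70)) = Add(Mul(-1, 43167), Add(165, Mul(5, -70))) = Add(-43167, Add(165, -350)) = Add(-43167, -185) = -43352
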